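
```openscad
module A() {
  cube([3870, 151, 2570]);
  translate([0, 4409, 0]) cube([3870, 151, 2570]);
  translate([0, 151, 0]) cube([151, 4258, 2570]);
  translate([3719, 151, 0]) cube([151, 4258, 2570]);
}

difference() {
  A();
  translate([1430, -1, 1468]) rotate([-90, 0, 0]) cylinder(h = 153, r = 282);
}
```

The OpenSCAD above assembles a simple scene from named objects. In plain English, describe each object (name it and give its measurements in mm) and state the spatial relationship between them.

A is a box-shaped house frame (walls only): outside footprint 3870×4560 mm, wall height 2570 mm, wall thickness 151 mm. The two y-facing walls run the full x-width; the two x-facing walls fit between the inner faces of the y-facing walls.

The house frame has a circular hole of radius 282 mm through its front wall, centred at (x = 1430, z = 1468).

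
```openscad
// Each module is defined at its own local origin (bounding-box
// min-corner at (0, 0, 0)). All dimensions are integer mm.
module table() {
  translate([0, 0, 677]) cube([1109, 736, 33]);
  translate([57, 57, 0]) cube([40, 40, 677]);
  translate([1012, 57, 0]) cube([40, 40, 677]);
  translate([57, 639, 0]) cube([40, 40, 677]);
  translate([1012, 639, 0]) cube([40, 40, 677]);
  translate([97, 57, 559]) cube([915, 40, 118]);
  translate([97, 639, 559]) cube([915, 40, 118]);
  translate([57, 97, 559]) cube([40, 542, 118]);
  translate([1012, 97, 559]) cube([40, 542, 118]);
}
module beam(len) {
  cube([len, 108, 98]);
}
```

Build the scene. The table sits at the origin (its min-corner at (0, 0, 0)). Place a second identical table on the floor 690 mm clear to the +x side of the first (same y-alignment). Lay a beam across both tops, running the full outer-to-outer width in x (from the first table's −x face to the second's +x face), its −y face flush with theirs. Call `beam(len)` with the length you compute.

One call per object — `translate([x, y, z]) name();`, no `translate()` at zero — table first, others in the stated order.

table();
translate([1799, 0, 0]) table();
translate([0, 0, 710]) beam(2908);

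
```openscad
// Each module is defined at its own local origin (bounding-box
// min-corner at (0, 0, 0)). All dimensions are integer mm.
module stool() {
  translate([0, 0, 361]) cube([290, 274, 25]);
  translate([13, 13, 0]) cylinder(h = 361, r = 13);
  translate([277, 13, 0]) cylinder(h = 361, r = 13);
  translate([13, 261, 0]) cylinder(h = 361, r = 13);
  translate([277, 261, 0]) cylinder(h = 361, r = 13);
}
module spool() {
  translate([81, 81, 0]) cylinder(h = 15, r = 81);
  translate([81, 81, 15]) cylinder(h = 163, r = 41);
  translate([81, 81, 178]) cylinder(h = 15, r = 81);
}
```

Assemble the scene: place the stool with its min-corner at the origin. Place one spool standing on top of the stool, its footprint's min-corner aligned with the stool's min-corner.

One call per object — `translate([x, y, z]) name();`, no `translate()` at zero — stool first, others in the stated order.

stool();
translate([0, 0, 386]) spool();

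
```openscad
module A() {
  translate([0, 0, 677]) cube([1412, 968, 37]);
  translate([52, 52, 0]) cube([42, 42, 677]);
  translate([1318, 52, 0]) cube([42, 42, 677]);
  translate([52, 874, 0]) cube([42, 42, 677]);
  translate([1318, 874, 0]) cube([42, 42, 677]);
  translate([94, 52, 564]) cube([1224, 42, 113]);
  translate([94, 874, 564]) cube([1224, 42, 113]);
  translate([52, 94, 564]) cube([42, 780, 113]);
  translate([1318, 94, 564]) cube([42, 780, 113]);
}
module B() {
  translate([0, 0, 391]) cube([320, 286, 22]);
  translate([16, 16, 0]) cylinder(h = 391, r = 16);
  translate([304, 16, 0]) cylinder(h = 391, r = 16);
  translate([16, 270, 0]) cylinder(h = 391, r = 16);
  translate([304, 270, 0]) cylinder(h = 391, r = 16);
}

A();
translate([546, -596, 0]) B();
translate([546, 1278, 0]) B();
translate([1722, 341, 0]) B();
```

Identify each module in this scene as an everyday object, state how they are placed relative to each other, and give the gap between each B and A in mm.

A is a table. B is a stool. Three stools sit around the table at the −y, +y, +x sides. The gap between each stool and the table is 310 mm.

Each stool's nearest face is 310 mm from the table's bounding box.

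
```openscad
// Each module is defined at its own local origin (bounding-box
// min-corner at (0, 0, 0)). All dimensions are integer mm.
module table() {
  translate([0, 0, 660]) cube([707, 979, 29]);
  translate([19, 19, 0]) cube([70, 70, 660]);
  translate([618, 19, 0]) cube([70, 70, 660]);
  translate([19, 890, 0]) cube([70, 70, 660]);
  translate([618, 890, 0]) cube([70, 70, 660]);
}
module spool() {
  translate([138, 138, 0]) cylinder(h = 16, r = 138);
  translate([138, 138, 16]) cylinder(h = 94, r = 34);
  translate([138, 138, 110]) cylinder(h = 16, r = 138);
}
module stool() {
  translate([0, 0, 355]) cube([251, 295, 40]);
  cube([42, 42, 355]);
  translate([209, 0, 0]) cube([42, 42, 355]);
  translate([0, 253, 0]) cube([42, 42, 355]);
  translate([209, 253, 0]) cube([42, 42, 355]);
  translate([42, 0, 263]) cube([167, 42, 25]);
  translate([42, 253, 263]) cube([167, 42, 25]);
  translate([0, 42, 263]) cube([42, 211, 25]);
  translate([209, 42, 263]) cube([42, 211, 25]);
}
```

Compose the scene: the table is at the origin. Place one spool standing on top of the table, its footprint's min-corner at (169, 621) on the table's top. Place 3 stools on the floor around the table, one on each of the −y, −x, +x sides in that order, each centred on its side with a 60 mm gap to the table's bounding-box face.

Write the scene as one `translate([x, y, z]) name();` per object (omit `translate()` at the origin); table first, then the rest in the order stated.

table();
translate([169, 621, 689]) spool();
translate([228, -355, 0]) stool();
translate([-311, 342, 0]) stool();
translate([767, 342, 0]) stool();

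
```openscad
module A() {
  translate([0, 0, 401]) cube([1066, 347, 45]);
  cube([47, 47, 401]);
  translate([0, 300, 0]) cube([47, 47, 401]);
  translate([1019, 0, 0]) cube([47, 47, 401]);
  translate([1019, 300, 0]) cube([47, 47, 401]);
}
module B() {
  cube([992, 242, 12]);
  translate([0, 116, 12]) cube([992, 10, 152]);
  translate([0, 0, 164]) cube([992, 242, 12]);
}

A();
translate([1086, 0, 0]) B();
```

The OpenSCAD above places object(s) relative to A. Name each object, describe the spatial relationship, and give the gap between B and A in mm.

A is a bench. B is an I-beam. The I-beam is on the floor beside the bench on its +x side. The gap between the I-beam and the bench is 20 mm.

The I-beam's nearest face is 20 mm from the bench's +x face.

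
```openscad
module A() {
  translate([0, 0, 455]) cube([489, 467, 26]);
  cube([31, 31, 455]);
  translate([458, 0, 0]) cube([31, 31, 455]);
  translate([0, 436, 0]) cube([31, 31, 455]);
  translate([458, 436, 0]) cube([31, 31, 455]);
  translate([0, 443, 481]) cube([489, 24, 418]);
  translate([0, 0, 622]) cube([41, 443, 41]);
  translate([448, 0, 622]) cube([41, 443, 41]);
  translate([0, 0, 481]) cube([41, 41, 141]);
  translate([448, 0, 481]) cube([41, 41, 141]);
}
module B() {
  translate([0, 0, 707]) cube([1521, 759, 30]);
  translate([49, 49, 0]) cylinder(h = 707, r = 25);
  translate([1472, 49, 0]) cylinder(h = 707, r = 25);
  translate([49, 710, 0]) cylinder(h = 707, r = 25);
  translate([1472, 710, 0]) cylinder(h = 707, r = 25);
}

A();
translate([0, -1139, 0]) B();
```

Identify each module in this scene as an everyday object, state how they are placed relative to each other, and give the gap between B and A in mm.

A is a chair. B is a table. The table is on the floor beside the chair on its −y side. The gap between the table and the chair is 380 mm.

The table's nearest face is 380 mm from the chair's −y face.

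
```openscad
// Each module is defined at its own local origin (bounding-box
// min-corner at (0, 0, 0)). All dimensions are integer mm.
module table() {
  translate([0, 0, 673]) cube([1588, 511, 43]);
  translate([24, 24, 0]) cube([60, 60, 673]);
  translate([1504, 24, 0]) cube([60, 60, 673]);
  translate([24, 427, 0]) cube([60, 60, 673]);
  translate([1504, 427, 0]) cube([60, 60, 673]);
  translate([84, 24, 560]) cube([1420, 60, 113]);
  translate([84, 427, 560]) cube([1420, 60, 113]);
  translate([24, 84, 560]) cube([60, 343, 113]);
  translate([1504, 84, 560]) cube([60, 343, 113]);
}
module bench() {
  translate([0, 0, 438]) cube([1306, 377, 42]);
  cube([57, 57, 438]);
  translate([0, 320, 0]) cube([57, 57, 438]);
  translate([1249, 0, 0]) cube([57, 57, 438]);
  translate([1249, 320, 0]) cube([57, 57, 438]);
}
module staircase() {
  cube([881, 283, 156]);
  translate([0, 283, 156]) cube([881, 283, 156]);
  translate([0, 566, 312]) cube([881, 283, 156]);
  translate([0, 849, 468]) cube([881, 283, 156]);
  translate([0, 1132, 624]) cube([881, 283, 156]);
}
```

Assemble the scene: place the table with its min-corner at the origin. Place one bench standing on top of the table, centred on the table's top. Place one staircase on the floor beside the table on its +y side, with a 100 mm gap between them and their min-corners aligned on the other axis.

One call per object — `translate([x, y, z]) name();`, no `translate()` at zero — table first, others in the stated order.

table();
translate([141, 67, 716]) bench();
translate([0, 611, 0]) staircase();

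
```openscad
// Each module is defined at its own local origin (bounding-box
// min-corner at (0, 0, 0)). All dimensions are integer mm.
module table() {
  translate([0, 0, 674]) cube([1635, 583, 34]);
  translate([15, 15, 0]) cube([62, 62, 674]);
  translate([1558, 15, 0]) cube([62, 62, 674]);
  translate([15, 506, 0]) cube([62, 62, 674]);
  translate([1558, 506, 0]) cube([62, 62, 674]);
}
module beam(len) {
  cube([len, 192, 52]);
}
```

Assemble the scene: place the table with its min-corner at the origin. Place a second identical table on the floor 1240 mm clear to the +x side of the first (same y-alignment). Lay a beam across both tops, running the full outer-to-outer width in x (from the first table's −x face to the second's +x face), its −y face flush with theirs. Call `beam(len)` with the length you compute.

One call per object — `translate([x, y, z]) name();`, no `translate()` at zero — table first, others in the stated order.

table();
translate([2875, 0, 0]) table();
translate([0, 0, 708]) beam(4510);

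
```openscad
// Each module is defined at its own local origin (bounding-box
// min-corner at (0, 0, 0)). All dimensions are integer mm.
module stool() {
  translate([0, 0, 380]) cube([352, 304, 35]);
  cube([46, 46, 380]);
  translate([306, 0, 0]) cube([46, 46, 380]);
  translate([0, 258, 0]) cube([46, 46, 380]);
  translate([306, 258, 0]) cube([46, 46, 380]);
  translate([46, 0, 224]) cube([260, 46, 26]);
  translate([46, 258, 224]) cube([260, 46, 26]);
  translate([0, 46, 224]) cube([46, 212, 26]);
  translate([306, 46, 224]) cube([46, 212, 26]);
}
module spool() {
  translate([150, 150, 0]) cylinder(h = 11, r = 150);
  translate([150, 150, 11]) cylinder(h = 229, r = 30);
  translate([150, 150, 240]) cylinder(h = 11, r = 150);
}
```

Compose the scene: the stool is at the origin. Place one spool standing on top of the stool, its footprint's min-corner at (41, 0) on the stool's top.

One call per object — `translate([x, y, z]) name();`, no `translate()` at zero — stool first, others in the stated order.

stool();
translate([41, 0, 415]) spool();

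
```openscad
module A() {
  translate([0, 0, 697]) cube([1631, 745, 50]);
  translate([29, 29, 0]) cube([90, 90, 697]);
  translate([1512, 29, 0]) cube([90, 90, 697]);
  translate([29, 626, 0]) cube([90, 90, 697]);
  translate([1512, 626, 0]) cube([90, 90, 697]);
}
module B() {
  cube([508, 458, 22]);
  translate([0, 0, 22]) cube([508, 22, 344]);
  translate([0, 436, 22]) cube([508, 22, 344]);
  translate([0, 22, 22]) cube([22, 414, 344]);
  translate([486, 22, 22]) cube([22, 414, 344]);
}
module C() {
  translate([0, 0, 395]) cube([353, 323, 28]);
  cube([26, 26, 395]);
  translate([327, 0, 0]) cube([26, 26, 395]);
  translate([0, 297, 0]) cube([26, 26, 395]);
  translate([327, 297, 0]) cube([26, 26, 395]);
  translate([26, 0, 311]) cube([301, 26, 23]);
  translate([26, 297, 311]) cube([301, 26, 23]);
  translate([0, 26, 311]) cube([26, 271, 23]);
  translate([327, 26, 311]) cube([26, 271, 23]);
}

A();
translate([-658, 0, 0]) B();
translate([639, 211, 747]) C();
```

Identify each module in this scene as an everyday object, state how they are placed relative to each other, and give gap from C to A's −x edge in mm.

The stool's min-x is at 639; the table's min-x is 0; gap = 639 mm.

A is a table. B is an open box. C is a stool. The open box is on the floor beside the table on its −x side. The stool is on top of the table, centred. The gap from the stool to the table's −x edge is 639 mm.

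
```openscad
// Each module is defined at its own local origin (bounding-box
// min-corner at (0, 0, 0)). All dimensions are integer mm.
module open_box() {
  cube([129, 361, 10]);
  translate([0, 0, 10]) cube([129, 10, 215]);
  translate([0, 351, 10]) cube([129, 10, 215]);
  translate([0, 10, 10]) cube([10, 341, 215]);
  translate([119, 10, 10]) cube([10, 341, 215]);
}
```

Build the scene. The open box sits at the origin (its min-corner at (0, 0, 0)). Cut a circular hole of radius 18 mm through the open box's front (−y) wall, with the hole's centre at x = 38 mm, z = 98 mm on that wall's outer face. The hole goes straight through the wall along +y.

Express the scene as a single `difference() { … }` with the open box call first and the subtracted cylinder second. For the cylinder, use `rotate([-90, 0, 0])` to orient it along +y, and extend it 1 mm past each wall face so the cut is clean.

difference() {
  open_box();
  translate([38, -1, 98]) rotate([-90, 0, 0]) cylinder(h = 12, r = 18);
}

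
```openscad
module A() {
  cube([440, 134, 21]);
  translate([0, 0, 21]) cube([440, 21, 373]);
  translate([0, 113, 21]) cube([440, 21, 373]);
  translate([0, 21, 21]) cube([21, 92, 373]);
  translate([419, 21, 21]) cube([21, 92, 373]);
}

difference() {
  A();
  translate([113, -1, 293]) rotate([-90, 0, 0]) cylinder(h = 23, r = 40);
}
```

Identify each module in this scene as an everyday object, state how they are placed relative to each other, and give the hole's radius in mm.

The subtracted cylinder has r = 40 mm.

A is an open box. The open box has a circular hole through its front wall. The hole's radius is 40 mm.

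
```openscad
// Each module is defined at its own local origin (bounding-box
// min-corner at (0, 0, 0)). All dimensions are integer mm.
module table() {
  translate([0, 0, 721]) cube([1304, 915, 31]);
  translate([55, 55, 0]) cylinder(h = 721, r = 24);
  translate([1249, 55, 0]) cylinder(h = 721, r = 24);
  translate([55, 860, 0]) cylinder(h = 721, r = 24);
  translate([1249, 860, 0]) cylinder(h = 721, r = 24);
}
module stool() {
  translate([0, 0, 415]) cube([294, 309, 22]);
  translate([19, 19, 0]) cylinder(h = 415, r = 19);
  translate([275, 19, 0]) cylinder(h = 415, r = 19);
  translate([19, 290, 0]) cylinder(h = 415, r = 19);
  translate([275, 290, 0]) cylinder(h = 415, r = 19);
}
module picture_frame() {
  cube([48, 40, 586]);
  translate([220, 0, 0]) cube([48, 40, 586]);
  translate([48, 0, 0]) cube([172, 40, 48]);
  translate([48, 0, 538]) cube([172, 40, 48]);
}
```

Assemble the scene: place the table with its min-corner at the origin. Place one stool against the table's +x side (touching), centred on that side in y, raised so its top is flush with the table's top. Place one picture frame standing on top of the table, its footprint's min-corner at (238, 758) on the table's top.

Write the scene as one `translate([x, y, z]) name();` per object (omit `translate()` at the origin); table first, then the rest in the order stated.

table();
translate([1304, 303, 315]) stool();
translate([238, 758, 752]) picture_frame();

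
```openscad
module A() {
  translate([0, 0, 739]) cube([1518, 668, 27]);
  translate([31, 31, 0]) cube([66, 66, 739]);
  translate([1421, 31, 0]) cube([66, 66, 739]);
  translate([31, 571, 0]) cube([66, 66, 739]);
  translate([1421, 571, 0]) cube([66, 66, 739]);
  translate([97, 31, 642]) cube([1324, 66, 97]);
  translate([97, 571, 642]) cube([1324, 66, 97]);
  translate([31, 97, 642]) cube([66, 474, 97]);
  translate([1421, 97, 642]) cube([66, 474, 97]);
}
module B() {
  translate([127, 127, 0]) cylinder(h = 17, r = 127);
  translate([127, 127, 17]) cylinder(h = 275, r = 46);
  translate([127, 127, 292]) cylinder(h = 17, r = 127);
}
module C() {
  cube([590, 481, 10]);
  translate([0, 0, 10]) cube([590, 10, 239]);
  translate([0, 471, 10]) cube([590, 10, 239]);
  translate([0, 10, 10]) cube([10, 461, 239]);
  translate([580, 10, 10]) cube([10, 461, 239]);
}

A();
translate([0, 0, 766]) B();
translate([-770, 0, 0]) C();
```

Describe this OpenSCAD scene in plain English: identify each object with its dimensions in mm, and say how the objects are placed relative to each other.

A is a table: top 1518 mm (x) × 668 mm (y), 27 mm thick, upper face at z = 766 mm, on four 66×66 mm square legs, each inset 31 mm from the nearest pair of top edges, running from z = 0 to the bottom of the top. Four apron rails, 66 mm thick and 97 mm tall, run between adjacent legs with their top edges flush with the underside of the top and their outer faces flush with the legs' outer faces.

B is a spool: two coaxial disc flanges of radius 127 mm and thickness 17 mm, joined by a core cylinder of radius 46 mm and height 275 mm. The lower flange rests on z = 0 and the three cylinders share a vertical axis.

C is an open-topped rectangular box: outside dimensions 590×481×249 mm, with a uniform wall and base thickness of 10 mm. The base is a full 590×481 slab on the floor; four walls sit on top of the base. The front and back walls (the −y and +y sides) span the full width; the two side walls fit between them.

The spool is on top of the table. The open box is on the floor beside the table on its −x side.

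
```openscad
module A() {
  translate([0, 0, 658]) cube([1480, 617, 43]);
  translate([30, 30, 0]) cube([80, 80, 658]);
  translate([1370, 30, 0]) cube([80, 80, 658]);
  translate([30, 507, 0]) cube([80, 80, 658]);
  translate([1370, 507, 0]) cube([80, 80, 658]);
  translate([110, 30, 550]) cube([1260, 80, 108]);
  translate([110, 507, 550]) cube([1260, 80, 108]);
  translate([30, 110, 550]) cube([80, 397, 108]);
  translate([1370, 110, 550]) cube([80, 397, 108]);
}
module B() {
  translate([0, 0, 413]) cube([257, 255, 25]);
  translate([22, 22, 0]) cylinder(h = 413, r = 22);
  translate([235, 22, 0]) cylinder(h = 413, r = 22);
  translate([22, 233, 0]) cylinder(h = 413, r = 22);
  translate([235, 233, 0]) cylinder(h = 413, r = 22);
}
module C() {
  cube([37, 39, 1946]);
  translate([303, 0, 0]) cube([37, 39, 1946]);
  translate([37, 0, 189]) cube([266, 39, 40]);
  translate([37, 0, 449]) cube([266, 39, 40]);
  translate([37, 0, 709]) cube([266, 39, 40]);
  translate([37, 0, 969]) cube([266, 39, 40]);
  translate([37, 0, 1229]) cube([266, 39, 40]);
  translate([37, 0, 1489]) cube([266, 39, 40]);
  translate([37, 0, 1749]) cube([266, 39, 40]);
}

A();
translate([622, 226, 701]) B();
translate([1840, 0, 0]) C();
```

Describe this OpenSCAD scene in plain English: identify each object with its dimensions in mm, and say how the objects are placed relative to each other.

A is a table with a 1480×617 mm rectangular top, 43 mm thick, top surface at z = 701 mm, supported by four 80×80 mm square legs, each inset 30 mm from the nearest pair of top edges, running from the floor. Four apron rails, 80 mm thick and 108 mm tall, run between adjacent legs with their top edges flush with the underside of the top and their outer faces flush with the legs' outer faces.

B is a four-legged stool. The seat is 257×255 mm, 25 mm thick, top at z = 438 mm. It stands on four round legs, each 44 mm in diameter, from z = 0 to the seat underside, each leg's axis is inset half a diameter from the nearest pair of seat edges (so the leg's bounding box is flush with the corner).

C is a wooden ladder with two side rails of 37×39 mm section and 1946 mm height, set 340 mm apart overall. Between them run 7 rectangular rungs (39 mm deep, 40 mm thick), front faces flush with the rails' −y face. The bottom of the first rung is 189 mm above the floor and each subsequent rung is 260 mm higher than the one below.

The stool is on top of the table. The ladder is on the floor beside the table on its +x side.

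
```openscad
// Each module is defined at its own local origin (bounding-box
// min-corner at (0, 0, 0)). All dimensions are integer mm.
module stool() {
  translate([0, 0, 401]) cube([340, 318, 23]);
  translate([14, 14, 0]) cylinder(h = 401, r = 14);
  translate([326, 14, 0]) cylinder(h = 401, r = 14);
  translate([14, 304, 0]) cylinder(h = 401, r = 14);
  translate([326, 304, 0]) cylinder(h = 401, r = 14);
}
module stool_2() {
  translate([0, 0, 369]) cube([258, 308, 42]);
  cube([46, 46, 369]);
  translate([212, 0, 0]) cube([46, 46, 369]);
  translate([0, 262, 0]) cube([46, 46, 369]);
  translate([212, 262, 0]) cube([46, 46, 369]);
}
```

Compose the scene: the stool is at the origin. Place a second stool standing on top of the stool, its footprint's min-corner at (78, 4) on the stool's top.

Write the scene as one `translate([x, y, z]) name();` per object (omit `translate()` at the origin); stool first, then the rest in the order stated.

stool();
translate([78, 4, 424]) stool_2();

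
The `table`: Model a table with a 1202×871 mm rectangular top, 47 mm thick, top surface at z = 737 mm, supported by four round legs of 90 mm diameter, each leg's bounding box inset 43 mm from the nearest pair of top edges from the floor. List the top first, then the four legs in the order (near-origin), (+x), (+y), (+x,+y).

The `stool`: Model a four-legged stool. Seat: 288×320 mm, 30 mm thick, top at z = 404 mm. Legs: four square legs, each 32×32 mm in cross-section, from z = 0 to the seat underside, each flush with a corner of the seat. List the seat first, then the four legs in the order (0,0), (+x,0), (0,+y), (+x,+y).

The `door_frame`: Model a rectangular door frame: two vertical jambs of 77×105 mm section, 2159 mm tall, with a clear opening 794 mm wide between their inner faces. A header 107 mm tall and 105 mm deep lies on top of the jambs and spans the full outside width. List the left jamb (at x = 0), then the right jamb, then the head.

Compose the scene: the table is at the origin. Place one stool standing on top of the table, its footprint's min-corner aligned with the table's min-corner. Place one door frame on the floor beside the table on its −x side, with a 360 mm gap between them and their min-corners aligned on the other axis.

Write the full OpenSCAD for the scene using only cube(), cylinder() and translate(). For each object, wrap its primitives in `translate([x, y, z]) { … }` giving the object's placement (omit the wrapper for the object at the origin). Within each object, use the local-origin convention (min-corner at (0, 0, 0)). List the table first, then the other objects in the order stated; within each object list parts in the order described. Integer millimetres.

translate([0, 0, 690]) cube([1202, 871, 47]);
translate([88, 88, 0]) cylinder(h = 690, r = 45);
translate([1114, 88, 0]) cylinder(h = 690, r = 45);
translate([88, 783, 0]) cylinder(h = 690, r = 45);
translate([1114, 783, 0]) cylinder(h = 690, r = 45);
translate([0, 0, 737]) {
  translate([0, 0, 374]) cube([288, 320, 30]);
  cube([32, 32, 374]);
  translate([256, 0, 0]) cube([32, 32, 374]);
  translate([0, 288, 0]) cube([32, 32, 374]);
  translate([256, 288, 0]) cube([32, 32, 374]);
}
translate([-1308, 0, 0]) {
  cube([77, 105, 2159]);
  translate([871, 0, 0]) cube([77, 105, 2159]);
  translate([0, 0, 2159]) cube([948, 105, 107]);
}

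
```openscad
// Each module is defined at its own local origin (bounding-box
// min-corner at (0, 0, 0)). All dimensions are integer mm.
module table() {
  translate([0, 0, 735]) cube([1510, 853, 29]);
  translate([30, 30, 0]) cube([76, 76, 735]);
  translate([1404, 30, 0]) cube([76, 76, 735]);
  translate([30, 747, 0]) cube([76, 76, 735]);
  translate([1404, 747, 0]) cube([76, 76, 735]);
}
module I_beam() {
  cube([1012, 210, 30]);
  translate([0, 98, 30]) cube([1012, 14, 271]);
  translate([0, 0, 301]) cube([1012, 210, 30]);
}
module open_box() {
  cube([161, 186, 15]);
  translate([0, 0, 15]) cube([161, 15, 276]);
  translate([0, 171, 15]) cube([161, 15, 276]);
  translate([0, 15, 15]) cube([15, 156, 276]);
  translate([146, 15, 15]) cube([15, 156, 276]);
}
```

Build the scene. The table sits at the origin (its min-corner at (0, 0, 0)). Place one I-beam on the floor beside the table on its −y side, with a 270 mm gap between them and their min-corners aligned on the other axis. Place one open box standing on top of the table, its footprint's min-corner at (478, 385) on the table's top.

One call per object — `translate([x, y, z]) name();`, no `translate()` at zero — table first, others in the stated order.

table();
translate([0, -480, 0]) I_beam();
translate([478, 385, 764]) open_box();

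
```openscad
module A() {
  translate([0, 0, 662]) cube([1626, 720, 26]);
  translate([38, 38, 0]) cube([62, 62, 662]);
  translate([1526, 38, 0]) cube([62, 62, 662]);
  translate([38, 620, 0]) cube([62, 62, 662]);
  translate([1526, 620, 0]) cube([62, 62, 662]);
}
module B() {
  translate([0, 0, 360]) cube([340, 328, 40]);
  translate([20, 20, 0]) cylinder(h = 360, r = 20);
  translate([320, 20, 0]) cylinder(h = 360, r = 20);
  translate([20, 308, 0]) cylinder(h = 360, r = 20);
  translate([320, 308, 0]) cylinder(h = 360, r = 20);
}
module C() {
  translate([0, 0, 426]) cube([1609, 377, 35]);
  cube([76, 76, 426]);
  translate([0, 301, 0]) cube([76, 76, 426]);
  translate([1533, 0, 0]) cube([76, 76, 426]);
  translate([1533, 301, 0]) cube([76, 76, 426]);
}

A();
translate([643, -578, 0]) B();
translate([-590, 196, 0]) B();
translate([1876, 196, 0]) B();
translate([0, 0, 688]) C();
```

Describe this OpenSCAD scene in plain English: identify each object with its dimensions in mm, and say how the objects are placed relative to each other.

A is a rectangular dining table. The top is 1626×720×26 mm with its upper surface at z = 688 mm. It stands on four 62×62 mm square legs, each inset 38 mm from the nearest pair of top edges, running from the floor to the underside of the top.

B is a four-legged stool. The seat is 340×328 mm, 40 mm thick, top at z = 400 mm. It stands on four round legs, each 40 mm in diameter, from z = 0 to the seat underside, each leg's axis is inset half a diameter from the nearest pair of seat edges (so the leg's bounding box is flush with the corner).

C is a long wooden bench with a 1609 mm (x) × 377 mm (y) seat, 35 mm thick, its top surface 461 mm above the floor. Four 76 mm square legs at the seat corners, flush with the edges, run from z = 0 to the seat underside.

Three stools sit around the table at the −y, −x, +x sides. The bench is on top of the table.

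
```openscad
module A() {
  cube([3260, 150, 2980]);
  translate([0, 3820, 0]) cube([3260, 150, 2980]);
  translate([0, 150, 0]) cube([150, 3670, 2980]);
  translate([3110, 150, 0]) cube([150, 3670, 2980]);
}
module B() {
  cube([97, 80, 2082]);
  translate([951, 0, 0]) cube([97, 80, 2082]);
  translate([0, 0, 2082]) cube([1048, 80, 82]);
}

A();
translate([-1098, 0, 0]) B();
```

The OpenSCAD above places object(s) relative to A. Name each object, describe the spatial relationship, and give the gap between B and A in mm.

A is a house frame. B is a door frame. The door frame is on the floor beside the house frame on its −x side. The gap between the door frame and the house frame is 50 mm.

The door frame's nearest face is 50 mm from the house frame's −x face.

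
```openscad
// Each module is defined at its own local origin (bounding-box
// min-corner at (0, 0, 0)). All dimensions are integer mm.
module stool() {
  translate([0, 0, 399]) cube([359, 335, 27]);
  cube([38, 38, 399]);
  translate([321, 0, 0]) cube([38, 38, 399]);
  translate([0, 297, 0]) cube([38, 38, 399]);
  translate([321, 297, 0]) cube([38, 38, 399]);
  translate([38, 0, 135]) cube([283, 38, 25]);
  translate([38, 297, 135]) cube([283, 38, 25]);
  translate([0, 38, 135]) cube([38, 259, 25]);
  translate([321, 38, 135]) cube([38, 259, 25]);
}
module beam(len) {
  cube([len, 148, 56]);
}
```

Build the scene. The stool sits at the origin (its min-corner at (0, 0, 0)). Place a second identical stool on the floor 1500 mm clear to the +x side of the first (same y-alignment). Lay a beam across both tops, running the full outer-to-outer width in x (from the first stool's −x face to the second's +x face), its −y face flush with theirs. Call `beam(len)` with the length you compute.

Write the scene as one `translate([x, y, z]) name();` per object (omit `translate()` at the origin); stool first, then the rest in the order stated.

stool();
translate([1859, 0, 0]) stool();
translate([0, 0, 426]) beam(2218);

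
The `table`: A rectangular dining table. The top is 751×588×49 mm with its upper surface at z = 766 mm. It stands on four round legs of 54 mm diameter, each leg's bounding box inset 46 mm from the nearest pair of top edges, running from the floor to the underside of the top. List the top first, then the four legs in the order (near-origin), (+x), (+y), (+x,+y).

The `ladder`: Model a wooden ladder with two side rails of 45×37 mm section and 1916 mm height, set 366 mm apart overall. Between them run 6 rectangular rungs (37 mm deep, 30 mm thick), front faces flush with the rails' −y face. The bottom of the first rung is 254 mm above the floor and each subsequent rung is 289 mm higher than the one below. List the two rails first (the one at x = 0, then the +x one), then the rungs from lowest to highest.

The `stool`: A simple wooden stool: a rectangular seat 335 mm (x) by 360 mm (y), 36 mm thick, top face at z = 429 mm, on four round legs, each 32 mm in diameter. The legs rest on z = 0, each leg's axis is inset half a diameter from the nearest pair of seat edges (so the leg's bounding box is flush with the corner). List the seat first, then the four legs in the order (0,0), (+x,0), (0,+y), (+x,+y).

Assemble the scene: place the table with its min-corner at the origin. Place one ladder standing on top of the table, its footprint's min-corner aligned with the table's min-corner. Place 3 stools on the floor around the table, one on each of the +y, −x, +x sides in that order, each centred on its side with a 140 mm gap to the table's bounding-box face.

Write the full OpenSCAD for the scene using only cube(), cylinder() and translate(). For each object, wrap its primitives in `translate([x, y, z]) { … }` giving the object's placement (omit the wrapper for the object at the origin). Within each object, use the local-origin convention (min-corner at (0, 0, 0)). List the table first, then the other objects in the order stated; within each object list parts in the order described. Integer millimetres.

translate([0, 0, 717]) cube([751, 588, 49]);
translate([73, 73, 0]) cylinder(h = 717, r = 27);
translate([678, 73, 0]) cylinder(h = 717, r = 27);
translate([73, 515, 0]) cylinder(h = 717, r = 27);
translate([678, 515, 0]) cylinder(h = 717, r = 27);
translate([0, 0, 766]) {
  cube([45, 37, 1916]);
  translate([321, 0, 0]) cube([45, 37, 1916]);
  translate([45, 0, 254]) cube([276, 37, 30]);
  translate([45, 0, 543]) cube([276, 37, 30]);
  translate([45, 0, 832]) cube([276, 37, 30]);
  translate([45, 0, 1121]) cube([276, 37, 30]);
  translate([45, 0, 1410]) cube([276, 37, 30]);
  translate([45, 0, 1699]) cube([276, 37, 30]);
}
translate([208, 728, 0]) {
  translate([0, 0, 393]) cube([335, 360, 36]);
  translate([16, 16, 0]) cylinder(h = 393, r = 16);
  translate([319, 16, 0]) cylinder(h = 393, r = 16);
  translate([16, 344, 0]) cylinder(h = 393, r = 16);
  translate([319, 344, 0]) cylinder(h = 393, r = 16);
}
translate([-475, 114, 0]) {
  translate([0, 0, 393]) cube([335, 360, 36]);
  translate([16, 16, 0]) cylinder(h = 393, r = 16);
  translate([319, 16, 0]) cylinder(h = 393, r = 16);
  translate([16, 344, 0]) cylinder(h = 393, r = 16);
  translate([319, 344, 0]) cylinder(h = 393, r = 16);
}
translate([891, 114, 0]) {
  translate([0, 0, 393]) cube([335, 360, 36]);
  translate([16, 16, 0]) cylinder(h = 393, r = 16);
  translate([319, 16, 0]) cylinder(h = 393, r = 16);
  translate([16, 344, 0]) cylinder(h = 393, r = 16);
  translate([319, 344, 0]) cylinder(h = 393, r = 16);
}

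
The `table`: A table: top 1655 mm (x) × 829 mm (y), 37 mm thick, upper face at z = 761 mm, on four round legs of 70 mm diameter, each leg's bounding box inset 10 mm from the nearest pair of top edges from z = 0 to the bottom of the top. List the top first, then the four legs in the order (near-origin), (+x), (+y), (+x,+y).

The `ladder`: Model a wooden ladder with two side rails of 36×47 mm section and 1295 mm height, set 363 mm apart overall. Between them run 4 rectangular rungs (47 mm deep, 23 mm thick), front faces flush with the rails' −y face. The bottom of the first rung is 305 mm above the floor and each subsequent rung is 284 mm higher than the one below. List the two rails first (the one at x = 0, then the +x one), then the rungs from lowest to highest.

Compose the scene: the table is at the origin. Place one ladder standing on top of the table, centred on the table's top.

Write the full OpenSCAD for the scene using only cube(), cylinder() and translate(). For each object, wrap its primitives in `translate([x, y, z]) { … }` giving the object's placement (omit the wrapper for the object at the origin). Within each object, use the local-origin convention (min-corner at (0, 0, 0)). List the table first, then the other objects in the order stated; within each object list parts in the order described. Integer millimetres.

translate([0, 0, 724]) cube([1655, 829, 37]);
translate([45, 45, 0]) cylinder(h = 724, r = 35);
translate([1610, 45, 0]) cylinder(h = 724, r = 35);
translate([45, 784, 0]) cylinder(h = 724, r = 35);
translate([1610, 784, 0]) cylinder(h = 724, r = 35);
translate([646, 391, 761]) {
  cube([36, 47, 1295]);
  translate([327, 0, 0]) cube([36, 47, 1295]);
  translate([36, 0, 305]) cube([291, 47, 23]);
  translate([36, 0, 589]) cube([291, 47, 23]);
  translate([36, 0, 873]) cube([291, 47, 23]);
  translate([36, 0, 1157]) cube([291, 47, 23]);
}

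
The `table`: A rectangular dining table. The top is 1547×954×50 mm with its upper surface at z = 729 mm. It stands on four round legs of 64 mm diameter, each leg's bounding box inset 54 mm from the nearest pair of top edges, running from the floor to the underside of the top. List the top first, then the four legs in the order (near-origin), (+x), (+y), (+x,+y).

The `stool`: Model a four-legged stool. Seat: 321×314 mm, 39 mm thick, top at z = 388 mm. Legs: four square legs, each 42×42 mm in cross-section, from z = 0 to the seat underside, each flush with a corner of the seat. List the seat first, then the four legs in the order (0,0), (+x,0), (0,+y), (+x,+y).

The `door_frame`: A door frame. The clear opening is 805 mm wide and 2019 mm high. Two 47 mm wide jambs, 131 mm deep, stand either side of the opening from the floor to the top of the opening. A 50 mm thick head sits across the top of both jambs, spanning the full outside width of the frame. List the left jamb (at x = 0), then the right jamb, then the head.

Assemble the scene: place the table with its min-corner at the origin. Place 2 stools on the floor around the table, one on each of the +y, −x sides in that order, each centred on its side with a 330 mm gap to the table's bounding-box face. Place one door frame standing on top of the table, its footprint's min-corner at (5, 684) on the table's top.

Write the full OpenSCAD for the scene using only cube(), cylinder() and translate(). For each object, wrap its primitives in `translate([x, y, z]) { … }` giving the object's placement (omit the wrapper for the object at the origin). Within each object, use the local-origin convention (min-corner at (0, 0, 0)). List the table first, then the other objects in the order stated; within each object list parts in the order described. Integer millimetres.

translate([0, 0, 679]) cube([1547, 954, 50]);
translate([86, 86, 0]) cylinder(h = 679, r = 32);
translate([1461, 86, 0]) cylinder(h = 679, r = 32);
translate([86, 868, 0]) cylinder(h = 679, r = 32);
translate([1461, 868, 0]) cylinder(h = 679, r = 32);
translate([613, 1284, 0]) {
  translate([0, 0, 349]) cube([321, 314, 39]);
  cube([42, 42, 349]);
  translate([279, 0, 0]) cube([42, 42, 349]);
  translate([0, 272, 0]) cube([42, 42, 349]);
  translate([279, 272, 0]) cube([42, 42, 349]);
}
translate([-651, 320, 0]) {
  translate([0, 0, 349]) cube([321, 314, 39]);
  cube([42, 42, 349]);
  translate([279, 0, 0]) cube([42, 42, 349]);
  translate([0, 272, 0]) cube([42, 42, 349]);
  translate([279, 272, 0]) cube([42, 42, 349]);
}
translate([5, 684, 729]) {
  cube([47, 131, 2019]);
  translate([852, 0, 0]) cube([47, 131, 2019]);
  translate([0, 0, 2019]) cube([899, 131, 50]);
}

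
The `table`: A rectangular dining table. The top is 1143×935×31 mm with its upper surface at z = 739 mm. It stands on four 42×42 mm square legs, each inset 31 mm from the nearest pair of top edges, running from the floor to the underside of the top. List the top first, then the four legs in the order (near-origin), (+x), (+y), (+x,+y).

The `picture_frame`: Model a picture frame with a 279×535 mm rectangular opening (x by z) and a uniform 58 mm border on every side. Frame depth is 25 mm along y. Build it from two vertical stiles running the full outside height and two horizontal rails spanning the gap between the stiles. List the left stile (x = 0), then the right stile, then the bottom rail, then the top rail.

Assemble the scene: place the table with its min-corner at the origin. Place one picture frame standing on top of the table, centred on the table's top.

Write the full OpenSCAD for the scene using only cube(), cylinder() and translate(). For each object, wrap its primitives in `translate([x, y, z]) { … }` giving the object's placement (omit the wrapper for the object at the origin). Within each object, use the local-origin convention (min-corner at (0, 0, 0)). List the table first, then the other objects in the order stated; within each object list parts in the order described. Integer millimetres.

translate([0, 0, 708]) cube([1143, 935, 31]);
translate([31, 31, 0]) cube([42, 42, 708]);
translate([1070, 31, 0]) cube([42, 42, 708]);
translate([31, 862, 0]) cube([42, 42, 708]);
translate([1070, 862, 0]) cube([42, 42, 708]);
translate([374, 455, 739]) {
  cube([58, 25, 651]);
  translate([337, 0, 0]) cube([58, 25, 651]);
  translate([58, 0, 0]) cube([279, 25, 58]);
  translate([58, 0, 593]) cube([279, 25, 58]);
}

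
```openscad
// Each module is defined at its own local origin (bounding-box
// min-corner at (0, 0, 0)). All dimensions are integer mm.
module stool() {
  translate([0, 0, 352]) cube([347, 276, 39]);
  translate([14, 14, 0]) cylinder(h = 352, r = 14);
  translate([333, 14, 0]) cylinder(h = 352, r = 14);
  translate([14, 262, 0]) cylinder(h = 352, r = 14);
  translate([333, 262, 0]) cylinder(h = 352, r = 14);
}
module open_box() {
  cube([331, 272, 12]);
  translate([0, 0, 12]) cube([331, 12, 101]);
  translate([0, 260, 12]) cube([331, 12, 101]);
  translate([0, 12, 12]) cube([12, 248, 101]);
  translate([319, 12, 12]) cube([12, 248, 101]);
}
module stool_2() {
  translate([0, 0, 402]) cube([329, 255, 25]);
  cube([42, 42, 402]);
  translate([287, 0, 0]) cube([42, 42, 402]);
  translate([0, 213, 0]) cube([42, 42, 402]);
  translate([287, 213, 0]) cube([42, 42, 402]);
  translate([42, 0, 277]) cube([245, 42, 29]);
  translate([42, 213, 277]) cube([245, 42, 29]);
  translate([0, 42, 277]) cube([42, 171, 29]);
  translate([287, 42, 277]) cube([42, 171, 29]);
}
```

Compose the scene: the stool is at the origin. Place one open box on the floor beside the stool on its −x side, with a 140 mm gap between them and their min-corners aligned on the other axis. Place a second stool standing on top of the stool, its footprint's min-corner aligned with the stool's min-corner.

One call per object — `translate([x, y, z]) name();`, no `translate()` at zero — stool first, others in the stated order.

stool();
translate([-471, 0, 0]) open_box();
translate([0, 0, 391]) stool_2();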